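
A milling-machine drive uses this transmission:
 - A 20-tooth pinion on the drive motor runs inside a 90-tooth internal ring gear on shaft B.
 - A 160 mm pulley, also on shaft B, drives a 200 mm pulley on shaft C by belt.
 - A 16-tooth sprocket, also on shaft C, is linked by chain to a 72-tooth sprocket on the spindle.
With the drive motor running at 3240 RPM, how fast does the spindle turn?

Internal gear: ratio = 90/20 = 4.5, so shaft B turns at 3240 / 4.5 = 720 RPM.
Belt: ratio = 200/160 = 1.25, so shaft C turns at 720 / 1.25 = 576 RPM.
Chain: ratio = 72/16 = 4.5, so the spindle turns at 576 / 4.5 = 128 RPM.

128 RPM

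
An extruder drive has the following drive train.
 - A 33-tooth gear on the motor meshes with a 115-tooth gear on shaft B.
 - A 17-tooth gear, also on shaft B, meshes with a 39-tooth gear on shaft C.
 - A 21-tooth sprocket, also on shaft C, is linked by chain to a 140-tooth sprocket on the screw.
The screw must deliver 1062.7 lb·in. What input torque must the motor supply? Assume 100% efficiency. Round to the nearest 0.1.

Overall ratio R = 3.4848 × 2.2941 × 6.6667 = 53.298.
Input torque = output torque / R = 1062.7 / 53.298 = 19.939 lb·in.

19.9 lb·in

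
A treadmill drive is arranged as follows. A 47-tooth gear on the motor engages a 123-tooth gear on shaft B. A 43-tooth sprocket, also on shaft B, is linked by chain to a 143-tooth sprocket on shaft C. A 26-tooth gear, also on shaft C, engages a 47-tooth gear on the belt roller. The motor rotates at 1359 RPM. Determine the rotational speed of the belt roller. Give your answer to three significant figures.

86.4 RPM

the motor → shaft B (gear mesh, 123/47): 1359 ÷ 2.617 = 519.29 RPM
shaft B → shaft C (chain, 143/43): 519.29 ÷ 3.3256 = 156.15 RPM
shaft C → the belt roller (gear mesh, 47/26): 156.15 ÷ 1.8077 = 86.381 RPM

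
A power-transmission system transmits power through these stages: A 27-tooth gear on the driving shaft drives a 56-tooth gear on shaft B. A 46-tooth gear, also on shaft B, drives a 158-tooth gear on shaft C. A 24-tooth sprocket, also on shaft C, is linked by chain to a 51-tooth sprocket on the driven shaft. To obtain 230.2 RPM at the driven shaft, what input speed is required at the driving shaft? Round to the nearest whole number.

3485 RPM

Overall ratio R = 2.0741 × 3.4348 × 2.125 = 15.138.
Required input speed = output speed × R = 230.2 × 15.138 = 3484.9 RPM.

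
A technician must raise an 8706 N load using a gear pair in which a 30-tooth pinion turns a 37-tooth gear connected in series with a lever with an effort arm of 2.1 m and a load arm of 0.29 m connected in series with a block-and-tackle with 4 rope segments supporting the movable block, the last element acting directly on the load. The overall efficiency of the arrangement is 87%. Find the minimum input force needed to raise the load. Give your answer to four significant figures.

280.1 N

Gear pair MA = 37/30 = 1.2333.
Lever MA = effort arm / load arm = 2.1/0.29 = 7.2414.
Block-and-tackle MA = number of supporting rope parts = 4.
Combined ideal MA = 1.2333 × 7.2414 × 4 = 35.724.
Actual MA = 35.724 × 0.87 = 31.08.
Effort = load / actual MA = 8706 / 31.08 = 280.12 N.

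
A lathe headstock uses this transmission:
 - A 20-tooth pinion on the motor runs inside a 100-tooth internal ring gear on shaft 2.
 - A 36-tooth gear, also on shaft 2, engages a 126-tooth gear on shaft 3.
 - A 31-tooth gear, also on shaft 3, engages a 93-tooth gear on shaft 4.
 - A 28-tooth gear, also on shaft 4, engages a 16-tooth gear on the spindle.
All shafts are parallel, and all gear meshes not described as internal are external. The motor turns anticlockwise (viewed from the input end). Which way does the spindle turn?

clockwise

the motor → shaft 2: internal mesh, same direction → CCW.
shaft 2 → shaft 3: external mesh, 1 reversal → CW.
shaft 3 → shaft 4: external mesh, 1 reversal → CCW.
shaft 4 → the spindle: external mesh, 1 reversal → CW.
3 reversals in total — an odd number — so the spindle turns opposite to the motor.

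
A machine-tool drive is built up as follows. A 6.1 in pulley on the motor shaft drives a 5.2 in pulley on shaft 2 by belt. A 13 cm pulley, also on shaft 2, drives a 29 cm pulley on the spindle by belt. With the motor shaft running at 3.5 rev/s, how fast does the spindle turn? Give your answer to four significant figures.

the motor shaft → shaft 2 (belt, 5.2/6.1): 3.5 ÷ 0.85246 = 4.1058 rev/s
shaft 2 → the spindle (belt, 29/13): 4.1058 ÷ 2.2308 = 1.8405 rev/s

1.841 rev/s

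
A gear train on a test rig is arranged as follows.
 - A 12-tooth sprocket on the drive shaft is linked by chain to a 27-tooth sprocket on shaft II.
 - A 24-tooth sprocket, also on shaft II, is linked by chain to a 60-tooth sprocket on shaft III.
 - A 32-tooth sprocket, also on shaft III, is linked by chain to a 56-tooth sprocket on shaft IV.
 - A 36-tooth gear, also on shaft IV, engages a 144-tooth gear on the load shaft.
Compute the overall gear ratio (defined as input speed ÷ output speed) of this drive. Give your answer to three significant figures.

Each stage contributes driven/driver: chain 27/12 = 2.25, chain 60/24 = 2.5, chain 56/32 = 1.75, gear mesh 144/36 = 4.
Overall: 2.25 × 2.5 × 1.75 × 4 = 39.375.

39.4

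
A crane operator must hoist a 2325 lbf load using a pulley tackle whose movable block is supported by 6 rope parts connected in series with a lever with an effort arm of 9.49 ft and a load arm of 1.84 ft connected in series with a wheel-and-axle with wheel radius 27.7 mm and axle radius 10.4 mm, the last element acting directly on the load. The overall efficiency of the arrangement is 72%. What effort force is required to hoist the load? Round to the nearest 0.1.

Block-and-tackle MA = number of supporting rope parts = 6.
Lever MA = effort arm / load arm = 9.49/1.84 = 5.1576.
Wheel-and-axle MA = R/r = 27.7/10.4 = 2.6635.
Combined ideal MA = 6 × 5.1576 × 2.6635 = 82.423.
Actual MA = 82.423 × 0.72 = 59.344.
Effort = load / actual MA = 2325 / 59.344 = 39.178 lbf.

39.2 lbf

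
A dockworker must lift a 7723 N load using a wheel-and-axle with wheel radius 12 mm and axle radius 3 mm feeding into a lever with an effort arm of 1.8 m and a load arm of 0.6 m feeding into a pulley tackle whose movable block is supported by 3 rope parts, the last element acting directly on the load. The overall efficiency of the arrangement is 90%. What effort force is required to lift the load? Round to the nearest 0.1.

Wheel-and-axle MA = R/r = 12/3 = 4.
Lever MA = effort arm / load arm = 1.8/0.6 = 3.
Block-and-tackle MA = number of supporting rope parts = 3.
Combined ideal MA = 4 × 3 × 3 = 36.
Actual MA = 36 × 0.90 = 32.4.
Effort = load / actual MA = 7723 / 32.4 = 238.36 N.

238.4 N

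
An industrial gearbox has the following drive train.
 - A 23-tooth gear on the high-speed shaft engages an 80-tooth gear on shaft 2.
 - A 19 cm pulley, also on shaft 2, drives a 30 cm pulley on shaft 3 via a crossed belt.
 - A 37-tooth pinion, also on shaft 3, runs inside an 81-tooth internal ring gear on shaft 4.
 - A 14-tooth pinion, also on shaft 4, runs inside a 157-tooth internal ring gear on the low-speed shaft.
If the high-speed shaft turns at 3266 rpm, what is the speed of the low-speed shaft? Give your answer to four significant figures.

gear mesh 80/23 = 3.4783 → 3266/3.4783 = 938.98 rpm
belt 30/19 = 1.5789 → 938.98/1.5789 = 594.68 rpm
internal gear 81/37 = 2.1892 → 594.68/2.1892 = 271.65 rpm
internal gear 157/14 = 11.214 → 271.65/11.214 = 24.223 rpm

24.22 rpm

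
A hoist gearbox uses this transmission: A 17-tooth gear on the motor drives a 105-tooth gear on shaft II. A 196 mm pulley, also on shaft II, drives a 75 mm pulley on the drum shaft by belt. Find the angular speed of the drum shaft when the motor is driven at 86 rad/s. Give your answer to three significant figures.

the motor → shaft II (gear mesh, 105/17): 86 ÷ 6.1765 = 13.924 rad/s
shaft II → the drum shaft (belt, 75/196): 13.924 ÷ 0.38265 = 36.388 rad/s

36.4 rad/s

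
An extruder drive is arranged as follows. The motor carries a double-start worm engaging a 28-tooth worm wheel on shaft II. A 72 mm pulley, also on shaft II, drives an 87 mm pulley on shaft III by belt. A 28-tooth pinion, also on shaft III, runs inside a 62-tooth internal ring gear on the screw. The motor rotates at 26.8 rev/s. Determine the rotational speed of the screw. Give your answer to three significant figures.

0.715 rev/s

Worm: ratio = 28/2 = 14, so shaft II turns at 26.8 / 14 = 1.9143 rev/s.
Belt: ratio = 87/72 = 1.2083, so shaft III turns at 1.9143 / 1.2083 = 1.5842 rev/s.
Internal gear: ratio = 62/28 = 2.2143, so the screw turns at 1.5842 / 2.2143 = 0.71546 rev/s.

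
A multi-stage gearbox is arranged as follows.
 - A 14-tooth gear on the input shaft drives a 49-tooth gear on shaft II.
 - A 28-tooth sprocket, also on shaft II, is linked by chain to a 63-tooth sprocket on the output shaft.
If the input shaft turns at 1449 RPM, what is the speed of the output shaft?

184 RPM

the input shaft → shaft II (gear mesh, 49/14): 1449 ÷ 3.5 = 414 RPM
shaft II → the output shaft (chain, 63/28): 414 ÷ 2.25 = 184 RPM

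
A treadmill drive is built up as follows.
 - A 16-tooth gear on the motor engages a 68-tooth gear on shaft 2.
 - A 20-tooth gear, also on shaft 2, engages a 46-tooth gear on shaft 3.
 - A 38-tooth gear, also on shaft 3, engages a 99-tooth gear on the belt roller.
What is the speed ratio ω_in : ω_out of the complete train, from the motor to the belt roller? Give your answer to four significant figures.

25.47

Each stage contributes driven/driver: gear mesh 68/16 = 4.25, gear mesh 46/20 = 2.3, gear mesh 99/38 = 2.6053.
Overall: 4.25 × 2.3 × 2.6053 = 25.466.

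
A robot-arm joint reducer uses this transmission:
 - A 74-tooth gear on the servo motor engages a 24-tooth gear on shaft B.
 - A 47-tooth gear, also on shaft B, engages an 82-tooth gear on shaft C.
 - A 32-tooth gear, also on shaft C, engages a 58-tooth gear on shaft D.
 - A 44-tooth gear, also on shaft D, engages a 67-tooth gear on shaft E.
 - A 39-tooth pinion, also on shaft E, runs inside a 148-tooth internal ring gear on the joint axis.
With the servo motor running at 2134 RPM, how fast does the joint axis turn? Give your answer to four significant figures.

gear mesh 24/74 = 0.32432 → 2134/0.32432 = 6579.8 RPM
gear mesh 82/47 = 1.7447 → 6579.8/1.7447 = 3771.4 RPM
gear mesh 58/32 = 1.8125 → 3771.4/1.8125 = 2080.8 RPM
gear mesh 67/44 = 1.5227 → 2080.8/1.5227 = 1366.5 RPM
internal gear 148/39 = 3.7949 → 1366.5/3.7949 = 360.08 RPM

360.1 RPM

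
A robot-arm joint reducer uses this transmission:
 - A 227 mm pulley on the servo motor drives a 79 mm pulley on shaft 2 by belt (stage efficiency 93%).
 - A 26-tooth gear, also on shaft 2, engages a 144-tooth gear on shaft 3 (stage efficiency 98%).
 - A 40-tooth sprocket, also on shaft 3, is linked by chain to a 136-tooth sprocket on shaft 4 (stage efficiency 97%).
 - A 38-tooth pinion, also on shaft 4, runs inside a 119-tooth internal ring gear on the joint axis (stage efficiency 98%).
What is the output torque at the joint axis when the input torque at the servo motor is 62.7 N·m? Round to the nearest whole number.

After the belt (79/227): 62.7 × 0.34802 × 0.93 = 20.293 N·m
After the gear mesh (144/26): 20.293 × 5.5385 × 0.98 = 110.15 N·m
After the chain (136/40): 110.15 × 3.4 × 0.97 = 363.26 N·m
After the internal gear (119/38): 363.26 × 3.1316 × 0.98 = 1114.8 N·m

1115 N·m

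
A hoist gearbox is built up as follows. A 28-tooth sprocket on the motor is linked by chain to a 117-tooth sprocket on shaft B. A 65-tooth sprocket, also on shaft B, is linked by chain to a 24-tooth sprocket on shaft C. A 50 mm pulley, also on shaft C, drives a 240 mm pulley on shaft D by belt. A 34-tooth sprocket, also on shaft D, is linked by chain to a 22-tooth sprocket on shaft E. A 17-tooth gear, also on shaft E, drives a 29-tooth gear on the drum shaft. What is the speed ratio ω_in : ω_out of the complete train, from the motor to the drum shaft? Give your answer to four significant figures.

8.174

Each stage contributes driven/driver: chain 117/28 = 4.1786, chain 24/65 = 0.36923, belt 240/50 = 4.8, chain 22/34 = 0.64706, gear mesh 29/17 = 1.7059.
Overall: 4.1786 × 0.36923 × 4.8 × 0.64706 × 1.7059 = 8.1745.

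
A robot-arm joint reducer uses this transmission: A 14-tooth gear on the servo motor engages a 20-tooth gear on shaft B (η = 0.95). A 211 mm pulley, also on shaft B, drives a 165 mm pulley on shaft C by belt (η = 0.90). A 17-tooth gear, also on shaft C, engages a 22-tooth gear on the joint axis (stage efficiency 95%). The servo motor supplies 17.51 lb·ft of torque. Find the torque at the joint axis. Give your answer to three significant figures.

Gear mesh: ratio = 20/14 = 1.4286; torque at shaft B = 17.51 × 1.4286 × 0.95 = 23.764 lb·ft.
Belt: ratio = 165/211 = 0.78199; torque at shaft C = 23.764 × 0.78199 × 0.90 = 16.725 lb·ft.
Gear mesh: ratio = 22/17 = 1.2941; torque at the joint axis = 16.725 × 1.2941 × 0.95 = 20.561 lb·ft.

20.6 lb·ft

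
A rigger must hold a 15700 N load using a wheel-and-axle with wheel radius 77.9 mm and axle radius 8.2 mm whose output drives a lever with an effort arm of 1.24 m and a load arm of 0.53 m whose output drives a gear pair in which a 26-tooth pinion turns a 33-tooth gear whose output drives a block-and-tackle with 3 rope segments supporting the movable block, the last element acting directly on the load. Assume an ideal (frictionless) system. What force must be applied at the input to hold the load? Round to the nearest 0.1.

Wheel-and-axle MA = R/r = 77.9/8.2 = 9.5.
Lever MA = effort arm / load arm = 1.24/0.53 = 2.3396.
Gear pair MA = 33/26 = 1.2692.
Block-and-tackle MA = number of supporting rope parts = 3.
Combined ideal MA = 9.5 × 2.3396 × 1.2692 × 3 = 84.631.
Effort = load / MA = 15700 / 84.631 = 185.51 N.

185.5 N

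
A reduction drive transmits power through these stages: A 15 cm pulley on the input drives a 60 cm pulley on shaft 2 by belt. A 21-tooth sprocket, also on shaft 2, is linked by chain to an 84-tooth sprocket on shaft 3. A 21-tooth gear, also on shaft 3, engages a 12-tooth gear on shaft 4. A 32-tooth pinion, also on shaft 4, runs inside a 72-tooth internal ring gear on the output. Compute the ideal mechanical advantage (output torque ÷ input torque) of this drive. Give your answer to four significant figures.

20.57

Each stage contributes driven/driver: belt 60/15 = 4, chain 84/21 = 4, gear mesh 12/21 = 0.57143, internal gear 72/32 = 2.25.
Overall: 4 × 4 × 0.57143 × 2.25 = 20.571.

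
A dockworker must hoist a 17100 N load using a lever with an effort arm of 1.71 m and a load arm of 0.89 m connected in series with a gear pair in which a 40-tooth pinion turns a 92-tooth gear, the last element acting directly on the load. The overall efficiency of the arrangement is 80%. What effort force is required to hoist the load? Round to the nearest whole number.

4837 N

Lever MA = effort arm / load arm = 1.71/0.89 = 1.9213.
Gear pair MA = 92/40 = 2.3.
Combined ideal MA = 1.9213 × 2.3 = 4.4191.
Actual MA = 4.4191 × 0.80 = 3.5353.
Effort = load / actual MA = 17100 / 3.5353 = 4837 N.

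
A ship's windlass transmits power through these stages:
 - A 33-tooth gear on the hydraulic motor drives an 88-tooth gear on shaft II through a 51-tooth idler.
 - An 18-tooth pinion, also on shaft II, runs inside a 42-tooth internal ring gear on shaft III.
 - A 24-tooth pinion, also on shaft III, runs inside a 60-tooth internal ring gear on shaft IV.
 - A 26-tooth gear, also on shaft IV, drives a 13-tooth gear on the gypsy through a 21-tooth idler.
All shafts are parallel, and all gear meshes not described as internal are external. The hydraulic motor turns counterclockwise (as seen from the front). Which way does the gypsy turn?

counterclockwise

the hydraulic motor → shaft II: driver → idler → driven is 2 external meshes, 2 reversals → CCW.
shaft II → shaft III: internal mesh, same direction → CCW.
shaft III → shaft IV: internal mesh, same direction → CCW.
shaft IV → the gypsy: driver → idler → driven is 2 external meshes, 2 reversals → CCW.
4 reversals in total — an even number — so the gypsy turns the same way as the hydraulic motor.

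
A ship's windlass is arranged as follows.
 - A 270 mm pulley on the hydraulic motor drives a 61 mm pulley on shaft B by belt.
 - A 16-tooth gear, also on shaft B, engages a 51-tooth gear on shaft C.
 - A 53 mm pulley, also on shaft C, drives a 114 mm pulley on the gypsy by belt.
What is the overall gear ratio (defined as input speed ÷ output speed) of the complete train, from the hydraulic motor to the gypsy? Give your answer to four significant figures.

1.549

Each stage contributes driven/driver: belt 61/270 = 0.22593, gear mesh 51/16 = 3.1875, belt 114/53 = 2.1509.
Overall: 0.22593 × 3.1875 × 2.1509 = 1.549.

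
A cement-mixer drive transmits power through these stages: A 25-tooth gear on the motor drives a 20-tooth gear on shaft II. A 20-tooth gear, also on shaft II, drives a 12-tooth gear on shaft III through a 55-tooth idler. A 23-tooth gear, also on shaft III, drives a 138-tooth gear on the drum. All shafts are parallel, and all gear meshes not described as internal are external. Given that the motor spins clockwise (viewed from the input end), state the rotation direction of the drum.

the motor → shaft II: external mesh, 1 reversal → CCW.
shaft II → shaft III: driver → idler → driven is 2 external meshes, 2 reversals → CCW.
shaft III → the drum: external mesh, 1 reversal → CW.
4 reversals in total — an even number — so the drum turns the same way as the motor.

clockwise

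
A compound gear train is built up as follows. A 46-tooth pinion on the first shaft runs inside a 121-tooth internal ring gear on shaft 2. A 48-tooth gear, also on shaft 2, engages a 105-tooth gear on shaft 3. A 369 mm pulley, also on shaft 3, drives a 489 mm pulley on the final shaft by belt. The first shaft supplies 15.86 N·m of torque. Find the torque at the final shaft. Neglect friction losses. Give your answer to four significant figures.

120.9 N·m

After the internal gear (121/46): 15.86 × 2.6304 = 41.719 N·m
After the gear mesh (105/48): 41.719 × 2.1875 = 91.26 N·m
After the belt (489/369): 91.26 × 1.3252 = 120.94 N·m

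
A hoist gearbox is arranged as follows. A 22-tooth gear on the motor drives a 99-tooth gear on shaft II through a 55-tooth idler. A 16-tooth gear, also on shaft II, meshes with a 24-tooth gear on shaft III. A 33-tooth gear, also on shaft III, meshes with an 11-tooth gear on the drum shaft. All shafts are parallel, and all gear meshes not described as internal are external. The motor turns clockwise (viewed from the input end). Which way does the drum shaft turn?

clockwise

the motor → shaft II: driver → idler → driven is 2 external meshes, 2 reversals → CW.
shaft II → shaft III: external mesh, 1 reversal → CCW.
shaft III → the drum shaft: external mesh, 1 reversal → CW.
4 reversals in total — an even number — so the drum shaft turns the same way as the motor.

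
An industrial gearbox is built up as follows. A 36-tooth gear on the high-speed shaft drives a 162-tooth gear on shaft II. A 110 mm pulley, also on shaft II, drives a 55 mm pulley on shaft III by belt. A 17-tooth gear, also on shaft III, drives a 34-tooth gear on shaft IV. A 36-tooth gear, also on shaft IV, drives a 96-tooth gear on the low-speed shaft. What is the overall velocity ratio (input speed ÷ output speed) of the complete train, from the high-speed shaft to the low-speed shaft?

Each stage contributes driven/driver: gear mesh 162/36 = 4.5, belt 55/110 = 0.5, gear mesh 34/17 = 2, gear mesh 96/36 = 2.6667.
Overall: 4.5 × 0.5 × 2 × 2.6667 = 12.

12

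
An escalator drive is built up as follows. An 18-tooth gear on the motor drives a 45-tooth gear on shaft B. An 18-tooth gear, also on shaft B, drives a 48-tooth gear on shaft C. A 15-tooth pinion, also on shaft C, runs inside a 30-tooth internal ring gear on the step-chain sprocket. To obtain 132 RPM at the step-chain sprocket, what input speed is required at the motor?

Overall ratio R = 2.5 × 2.6667 × 2 = 13.333.
Required input speed = output speed × R = 132 × 13.333 = 1760 RPM.

1760 RPM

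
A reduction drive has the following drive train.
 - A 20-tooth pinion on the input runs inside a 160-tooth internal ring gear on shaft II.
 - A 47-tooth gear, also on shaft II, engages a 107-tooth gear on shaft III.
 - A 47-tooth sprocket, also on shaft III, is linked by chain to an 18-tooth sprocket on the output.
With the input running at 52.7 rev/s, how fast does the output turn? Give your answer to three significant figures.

7.56 rev/s

the input → shaft II (internal gear, 160/20): 52.7 ÷ 8 = 6.5875 rev/s
shaft II → shaft III (gear mesh, 107/47): 6.5875 ÷ 2.2766 = 2.8936 rev/s
shaft III → the output (chain, 18/47): 2.8936 ÷ 0.38298 = 7.5554 rev/s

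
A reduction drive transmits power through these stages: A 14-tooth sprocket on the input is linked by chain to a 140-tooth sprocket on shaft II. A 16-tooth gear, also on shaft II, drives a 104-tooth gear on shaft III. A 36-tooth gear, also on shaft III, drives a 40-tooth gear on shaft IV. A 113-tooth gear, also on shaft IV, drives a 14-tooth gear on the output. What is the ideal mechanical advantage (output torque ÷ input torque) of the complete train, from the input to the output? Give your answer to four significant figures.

8.948

Each stage contributes driven/driver: chain 140/14 = 10, gear mesh 104/16 = 6.5, gear mesh 40/36 = 1.1111, gear mesh 14/113 = 0.12389.
Overall: 10 × 6.5 × 1.1111 × 0.12389 = 8.9479.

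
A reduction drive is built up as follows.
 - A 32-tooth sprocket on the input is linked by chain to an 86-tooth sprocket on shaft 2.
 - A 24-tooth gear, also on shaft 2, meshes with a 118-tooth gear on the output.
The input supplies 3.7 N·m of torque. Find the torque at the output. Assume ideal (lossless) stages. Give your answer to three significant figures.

chain 86/32 = 2.6875 → τ = 3.7·2.6875 = 9.9437 N·m
gear mesh 118/24 = 4.9167 → τ = 9.9437·4.9167 = 48.89 N·m

48.9 N·m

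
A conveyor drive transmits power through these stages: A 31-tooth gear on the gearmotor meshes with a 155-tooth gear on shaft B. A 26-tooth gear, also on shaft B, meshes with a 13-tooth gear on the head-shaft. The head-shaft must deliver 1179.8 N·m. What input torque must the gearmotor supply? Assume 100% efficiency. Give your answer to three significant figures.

Overall ratio R = 5 × 0.5 = 2.5.
Input torque = output torque / R = 1179.8 / 2.5 = 471.92 N·m.

472 N·m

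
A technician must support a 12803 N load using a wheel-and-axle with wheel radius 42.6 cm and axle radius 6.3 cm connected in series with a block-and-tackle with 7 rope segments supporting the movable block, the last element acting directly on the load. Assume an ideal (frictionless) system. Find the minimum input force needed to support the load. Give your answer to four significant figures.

Wheel-and-axle MA = R/r = 42.6/6.3 = 6.7619.
Block-and-tackle MA = number of supporting rope parts = 7.
Combined ideal MA = 6.7619 × 7 = 47.333.
Effort = load / MA = 12803 / 47.333 = 270.49 N.

270.5 N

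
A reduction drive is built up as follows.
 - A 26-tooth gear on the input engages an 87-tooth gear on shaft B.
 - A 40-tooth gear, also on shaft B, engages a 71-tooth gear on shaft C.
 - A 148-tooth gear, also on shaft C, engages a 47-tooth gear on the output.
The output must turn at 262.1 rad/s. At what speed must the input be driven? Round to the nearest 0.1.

494.4 rad/s

Overall ratio R = 3.3462 × 1.775 × 0.31757 = 1.8862.
Required input speed = output speed × R = 262.1 × 1.8862 = 494.36 rad/s.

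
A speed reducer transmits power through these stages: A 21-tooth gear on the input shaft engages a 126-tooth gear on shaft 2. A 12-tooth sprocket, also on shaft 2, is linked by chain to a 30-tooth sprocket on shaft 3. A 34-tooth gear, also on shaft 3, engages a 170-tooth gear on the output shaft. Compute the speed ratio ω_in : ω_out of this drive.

75

Each stage contributes driven/driver: gear mesh 126/21 = 6, chain 30/12 = 2.5, gear mesh 170/34 = 5.
Overall: 6 × 2.5 × 5 = 75.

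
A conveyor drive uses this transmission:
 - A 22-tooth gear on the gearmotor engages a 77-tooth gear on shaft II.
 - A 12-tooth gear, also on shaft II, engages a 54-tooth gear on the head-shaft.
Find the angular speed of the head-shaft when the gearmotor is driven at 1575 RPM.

the gearmotor → shaft II (gear mesh, 77/22): 1575 ÷ 3.5 = 450 RPM
shaft II → the head-shaft (gear mesh, 54/12): 450 ÷ 4.5 = 100 RPM

100 RPM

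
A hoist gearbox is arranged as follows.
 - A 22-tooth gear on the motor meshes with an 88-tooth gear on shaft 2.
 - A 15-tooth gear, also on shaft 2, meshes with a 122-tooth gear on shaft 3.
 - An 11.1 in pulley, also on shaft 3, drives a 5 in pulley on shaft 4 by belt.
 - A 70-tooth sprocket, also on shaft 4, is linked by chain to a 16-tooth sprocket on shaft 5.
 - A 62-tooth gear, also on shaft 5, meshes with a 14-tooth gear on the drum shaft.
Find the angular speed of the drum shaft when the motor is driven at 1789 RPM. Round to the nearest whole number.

Gear mesh: ratio = 88/22 = 4, so shaft 2 turns at 1789 / 4 = 447.25 RPM.
Gear mesh: ratio = 122/15 = 8.1333, so shaft 3 turns at 447.25 / 8.1333 = 54.99 RPM.
Belt: ratio = 5/11.1 = 0.45045, so shaft 4 turns at 54.99 / 0.45045 = 122.08 RPM.
Chain: ratio = 16/70 = 0.22857, so shaft 5 turns at 122.08 / 0.22857 = 534.09 RPM.
Gear mesh: ratio = 14/62 = 0.22581, so the drum shaft turns at 534.09 / 0.22581 = 2365.2 RPM.

2365 RPM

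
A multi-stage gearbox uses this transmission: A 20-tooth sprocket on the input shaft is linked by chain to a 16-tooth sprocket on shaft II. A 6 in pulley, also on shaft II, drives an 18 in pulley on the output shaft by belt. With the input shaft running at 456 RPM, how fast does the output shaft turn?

190 RPM

chain 16/20 = 0.8 → 456/0.8 = 570 RPM
belt 18/6 = 3 → 570/3 = 190 RPM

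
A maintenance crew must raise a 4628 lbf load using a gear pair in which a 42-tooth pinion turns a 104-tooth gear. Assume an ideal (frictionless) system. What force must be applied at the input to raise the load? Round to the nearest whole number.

Gear pair MA = 104/42 = 2.4762.
Effort = load / MA = 4628 / 2.4762 = 1869 lbf.

1869 lbf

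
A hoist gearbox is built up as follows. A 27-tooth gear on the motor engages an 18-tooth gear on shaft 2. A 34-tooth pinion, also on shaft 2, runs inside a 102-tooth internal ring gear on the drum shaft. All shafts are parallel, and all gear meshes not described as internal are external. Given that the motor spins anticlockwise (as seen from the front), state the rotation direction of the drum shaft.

clockwise

the motor → shaft 2: external mesh, 1 reversal → CW.
shaft 2 → the drum shaft: internal mesh, same direction → CW.
1 reversal in total — an odd number — so the drum shaft turns opposite to the motor.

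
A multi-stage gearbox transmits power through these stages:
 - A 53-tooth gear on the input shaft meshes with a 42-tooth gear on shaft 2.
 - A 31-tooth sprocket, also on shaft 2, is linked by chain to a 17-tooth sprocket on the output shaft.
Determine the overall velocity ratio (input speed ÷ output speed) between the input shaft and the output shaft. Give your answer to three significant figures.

Each stage contributes driven/driver: gear mesh 42/53 = 0.79245, chain 17/31 = 0.54839.
Overall: 0.79245 × 0.54839 = 0.43457.

0.435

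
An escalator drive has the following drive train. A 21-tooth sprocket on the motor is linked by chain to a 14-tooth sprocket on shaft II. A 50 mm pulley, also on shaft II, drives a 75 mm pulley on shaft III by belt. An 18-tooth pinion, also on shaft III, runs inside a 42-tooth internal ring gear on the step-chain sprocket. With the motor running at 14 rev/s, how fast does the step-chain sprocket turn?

6 rev/s

Chain: ratio = 14/21 = 0.66667, so shaft II turns at 14 / 0.66667 = 21 rev/s.
Belt: ratio = 75/50 = 1.5, so shaft III turns at 21 / 1.5 = 14 rev/s.
Internal gear: ratio = 42/18 = 2.3333, so the step-chain sprocket turns at 14 / 2.3333 = 6 rev/s.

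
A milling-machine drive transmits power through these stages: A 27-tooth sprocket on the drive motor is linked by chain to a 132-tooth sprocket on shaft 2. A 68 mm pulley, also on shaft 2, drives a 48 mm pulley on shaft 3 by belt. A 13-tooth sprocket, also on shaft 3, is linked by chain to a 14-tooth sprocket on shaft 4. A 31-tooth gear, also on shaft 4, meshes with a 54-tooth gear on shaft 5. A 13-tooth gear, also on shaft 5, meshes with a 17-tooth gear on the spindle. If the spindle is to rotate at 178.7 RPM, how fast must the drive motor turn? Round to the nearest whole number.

Overall ratio R = 4.8889 × 0.70588 × 1.0769 × 1.7419 × 1.3077 = 8.4657.
Required input speed = output speed × R = 178.7 × 8.4657 = 1512.8 RPM.

1513 RPM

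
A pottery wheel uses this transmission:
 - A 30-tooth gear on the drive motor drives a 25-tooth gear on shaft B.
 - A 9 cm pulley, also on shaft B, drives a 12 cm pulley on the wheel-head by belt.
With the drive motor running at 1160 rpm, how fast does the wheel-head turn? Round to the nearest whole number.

1044 rpm

the drive motor → shaft B (gear mesh, 25/30): 1160 ÷ 0.83333 = 1392 rpm
shaft B → the wheel-head (belt, 12/9): 1392 ÷ 1.3333 = 1044 rpm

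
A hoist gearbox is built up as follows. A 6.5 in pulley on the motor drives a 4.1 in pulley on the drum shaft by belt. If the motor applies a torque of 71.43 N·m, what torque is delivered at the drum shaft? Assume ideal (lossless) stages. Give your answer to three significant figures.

After the belt (4.1/6.5): 71.43 × 0.63077 = 45.056 N·m

45.1 N·m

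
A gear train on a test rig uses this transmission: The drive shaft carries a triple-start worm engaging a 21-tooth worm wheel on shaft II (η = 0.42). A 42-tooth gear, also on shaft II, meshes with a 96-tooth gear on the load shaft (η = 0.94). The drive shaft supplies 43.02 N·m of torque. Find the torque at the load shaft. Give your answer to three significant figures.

272 N·m

worm 21/3 = 7 → τ = 43.02·7·0.42 = 126.48 N·m
gear mesh 96/42 = 2.2857 → τ = 126.48·2.2857·0.94 = 271.75 N·m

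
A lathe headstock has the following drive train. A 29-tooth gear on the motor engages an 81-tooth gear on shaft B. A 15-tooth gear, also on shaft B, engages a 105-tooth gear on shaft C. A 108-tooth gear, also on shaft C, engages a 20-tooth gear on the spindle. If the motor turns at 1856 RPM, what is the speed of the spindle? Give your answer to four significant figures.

gear mesh 81/29 = 2.7931 → 1856/2.7931 = 664.49 RPM
gear mesh 105/15 = 7 → 664.49/7 = 94.928 RPM
gear mesh 20/108 = 0.18519 → 94.928/0.18519 = 512.61 RPM

512.6 RPM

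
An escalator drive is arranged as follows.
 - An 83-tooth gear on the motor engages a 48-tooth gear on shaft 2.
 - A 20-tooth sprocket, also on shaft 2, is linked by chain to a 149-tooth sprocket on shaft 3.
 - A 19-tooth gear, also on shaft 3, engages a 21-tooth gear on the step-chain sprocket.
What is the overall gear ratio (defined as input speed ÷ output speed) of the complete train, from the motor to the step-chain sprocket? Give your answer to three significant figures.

4.76

Each stage contributes driven/driver: gear mesh 48/83 = 0.57831, chain 149/20 = 7.45, gear mesh 21/19 = 1.1053.
Overall: 0.57831 × 7.45 × 1.1053 = 4.762.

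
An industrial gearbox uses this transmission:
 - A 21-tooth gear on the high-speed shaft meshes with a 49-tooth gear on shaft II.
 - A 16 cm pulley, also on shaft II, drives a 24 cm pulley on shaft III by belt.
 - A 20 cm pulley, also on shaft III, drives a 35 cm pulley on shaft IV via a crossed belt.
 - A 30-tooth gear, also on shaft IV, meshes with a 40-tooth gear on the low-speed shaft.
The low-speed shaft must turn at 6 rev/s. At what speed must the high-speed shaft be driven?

Overall ratio R = 2.3333 × 1.5 × 1.75 × 1.3333 = 8.1667.
Required input speed = output speed × R = 6 × 8.1667 = 49 rev/s.

49 rev/s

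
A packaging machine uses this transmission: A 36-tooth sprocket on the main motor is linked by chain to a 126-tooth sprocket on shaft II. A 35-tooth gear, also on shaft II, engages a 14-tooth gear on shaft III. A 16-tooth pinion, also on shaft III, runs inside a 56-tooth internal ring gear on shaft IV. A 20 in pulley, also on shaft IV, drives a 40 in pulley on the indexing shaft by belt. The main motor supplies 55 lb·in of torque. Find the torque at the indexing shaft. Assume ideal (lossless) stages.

539 lb·in

Chain: ratio = 126/36 = 3.5; torque at shaft II = 55 × 3.5 = 192.5 lb·in.
Gear mesh: ratio = 14/35 = 0.4; torque at shaft III = 192.5 × 0.4 = 77 lb·in.
Internal gear: ratio = 56/16 = 3.5; torque at shaft IV = 77 × 3.5 = 269.5 lb·in.
Belt: ratio = 40/20 = 2; torque at the indexing shaft = 269.5 × 2 = 539 lb·in.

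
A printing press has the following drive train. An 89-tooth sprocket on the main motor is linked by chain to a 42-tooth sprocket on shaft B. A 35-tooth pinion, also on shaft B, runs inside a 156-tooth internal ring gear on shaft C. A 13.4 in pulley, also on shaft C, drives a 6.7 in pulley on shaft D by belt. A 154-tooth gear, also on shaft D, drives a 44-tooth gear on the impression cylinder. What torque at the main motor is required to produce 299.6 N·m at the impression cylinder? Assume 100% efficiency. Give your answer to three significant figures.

Overall ratio R = 0.47191 × 4.4571 × 0.5 × 0.28571 = 0.30048.
Input torque = output torque / R = 299.6 / 0.30048 = 997.07 N·m.

997 N·m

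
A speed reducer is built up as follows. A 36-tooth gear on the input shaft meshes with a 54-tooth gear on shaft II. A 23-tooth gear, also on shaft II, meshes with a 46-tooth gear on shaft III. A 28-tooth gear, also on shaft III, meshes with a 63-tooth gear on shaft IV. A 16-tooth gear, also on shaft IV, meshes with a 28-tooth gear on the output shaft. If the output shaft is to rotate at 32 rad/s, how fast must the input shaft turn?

Overall ratio R = 1.5 × 2 × 2.25 × 1.75 = 11.812.
Required input speed = output speed × R = 32 × 11.812 = 378 rad/s.

378 rad/s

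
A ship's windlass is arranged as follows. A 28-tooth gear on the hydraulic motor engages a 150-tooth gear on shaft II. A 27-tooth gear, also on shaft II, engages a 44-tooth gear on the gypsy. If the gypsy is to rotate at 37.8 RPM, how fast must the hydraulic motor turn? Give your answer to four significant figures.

330.0 RPM

Overall ratio R = 5.3571 × 1.6296 = 8.7302.
Required input speed = output speed × R = 37.8 × 8.7302 = 330 RPM.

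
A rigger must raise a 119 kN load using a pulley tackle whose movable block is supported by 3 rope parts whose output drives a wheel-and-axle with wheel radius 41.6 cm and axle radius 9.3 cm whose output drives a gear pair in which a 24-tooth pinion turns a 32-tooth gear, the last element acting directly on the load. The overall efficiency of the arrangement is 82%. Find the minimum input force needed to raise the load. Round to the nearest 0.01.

8.11 kN

Block-and-tackle MA = number of supporting rope parts = 3.
Wheel-and-axle MA = R/r = 41.6/9.3 = 4.4731.
Gear pair MA = 32/24 = 1.3333.
Combined ideal MA = 3 × 4.4731 × 1.3333 = 17.892.
Actual MA = 17.892 × 0.82 = 14.672.
Effort = load / actual MA = 119 / 14.672 = 8.1108 kN.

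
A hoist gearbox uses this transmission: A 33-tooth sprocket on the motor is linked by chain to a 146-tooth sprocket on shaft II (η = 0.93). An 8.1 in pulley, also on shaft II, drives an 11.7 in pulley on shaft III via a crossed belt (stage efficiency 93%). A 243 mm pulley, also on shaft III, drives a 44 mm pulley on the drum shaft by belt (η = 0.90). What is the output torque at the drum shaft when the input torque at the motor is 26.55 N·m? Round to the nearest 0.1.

After the chain (146/33): 26.55 × 4.4242 × 0.93 = 109.24 N·m
After the belt (11.7/8.1): 109.24 × 1.4444 × 0.93 = 146.75 N·m
After the belt (44/243): 146.75 × 0.18107 × 0.90 = 23.914 N·m

23.9 N·m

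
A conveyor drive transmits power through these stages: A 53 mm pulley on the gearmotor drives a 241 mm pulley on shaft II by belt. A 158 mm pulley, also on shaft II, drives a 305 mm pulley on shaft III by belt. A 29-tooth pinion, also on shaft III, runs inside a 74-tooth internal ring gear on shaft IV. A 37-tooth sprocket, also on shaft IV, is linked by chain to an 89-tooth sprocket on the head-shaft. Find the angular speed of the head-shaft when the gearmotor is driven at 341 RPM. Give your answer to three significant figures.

belt 241/53 = 4.5472 → 341/4.5472 = 74.992 RPM
belt 305/158 = 1.9304 → 74.992/1.9304 = 38.848 RPM
internal gear 74/29 = 2.5517 → 38.848/2.5517 = 15.224 RPM
chain 89/37 = 2.4054 → 15.224/2.4054 = 6.3292 RPM

6.33 RPM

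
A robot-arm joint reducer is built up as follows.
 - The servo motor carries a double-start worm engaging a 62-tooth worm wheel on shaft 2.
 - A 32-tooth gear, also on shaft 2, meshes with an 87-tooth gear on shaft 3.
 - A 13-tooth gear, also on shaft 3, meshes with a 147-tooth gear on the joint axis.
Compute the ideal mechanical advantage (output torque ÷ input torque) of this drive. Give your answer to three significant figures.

Each stage contributes driven/driver: worm 62/2 = 31, gear mesh 87/32 = 2.7188, gear mesh 147/13 = 11.308.
Overall: 31 × 2.7188 × 11.308 = 953.03.

953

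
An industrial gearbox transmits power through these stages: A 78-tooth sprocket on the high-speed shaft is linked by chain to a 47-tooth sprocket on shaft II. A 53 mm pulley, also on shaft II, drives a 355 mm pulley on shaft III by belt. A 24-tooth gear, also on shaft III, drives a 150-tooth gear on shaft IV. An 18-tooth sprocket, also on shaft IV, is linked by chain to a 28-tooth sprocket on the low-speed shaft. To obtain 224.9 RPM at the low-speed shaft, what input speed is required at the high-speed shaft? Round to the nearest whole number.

8825 RPM

Overall ratio R = 0.60256 × 6.6981 × 6.25 × 1.5556 = 39.239.
Required input speed = output speed × R = 224.9 × 39.239 = 8824.9 RPM.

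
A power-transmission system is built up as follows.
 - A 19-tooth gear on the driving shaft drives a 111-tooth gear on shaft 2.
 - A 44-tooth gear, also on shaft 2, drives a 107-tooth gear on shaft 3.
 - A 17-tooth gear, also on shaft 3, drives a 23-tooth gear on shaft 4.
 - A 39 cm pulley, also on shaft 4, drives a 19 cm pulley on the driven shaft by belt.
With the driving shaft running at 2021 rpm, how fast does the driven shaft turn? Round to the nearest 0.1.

Gear mesh: ratio = 111/19 = 5.8421, so shaft 2 turns at 2021 / 5.8421 = 345.94 rpm.
Gear mesh: ratio = 107/44 = 2.4318, so shaft 3 turns at 345.94 / 2.4318 = 142.25 rpm.
Gear mesh: ratio = 23/17 = 1.3529, so shaft 4 turns at 142.25 / 1.3529 = 105.14 rpm.
Belt: ratio = 19/39 = 0.48718, so the driven shaft turns at 105.14 / 0.48718 = 215.82 rpm.

215.8 rpm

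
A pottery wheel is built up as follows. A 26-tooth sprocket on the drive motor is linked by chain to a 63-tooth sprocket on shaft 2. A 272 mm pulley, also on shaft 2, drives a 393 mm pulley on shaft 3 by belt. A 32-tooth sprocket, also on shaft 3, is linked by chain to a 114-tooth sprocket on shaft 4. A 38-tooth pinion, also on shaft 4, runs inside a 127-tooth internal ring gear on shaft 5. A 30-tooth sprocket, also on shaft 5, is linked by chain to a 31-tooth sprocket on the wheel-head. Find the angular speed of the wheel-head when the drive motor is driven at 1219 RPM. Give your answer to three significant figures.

chain 63/26 = 2.4231 → 1219/2.4231 = 503.08 RPM
belt 393/272 = 1.4449 → 503.08/1.4449 = 348.19 RPM
chain 114/32 = 3.5625 → 348.19/3.5625 = 97.737 RPM
internal gear 127/38 = 3.3421 → 97.737/3.3421 = 29.244 RPM
chain 31/30 = 1.0333 → 29.244/1.0333 = 28.301 RPM

28.3 RPM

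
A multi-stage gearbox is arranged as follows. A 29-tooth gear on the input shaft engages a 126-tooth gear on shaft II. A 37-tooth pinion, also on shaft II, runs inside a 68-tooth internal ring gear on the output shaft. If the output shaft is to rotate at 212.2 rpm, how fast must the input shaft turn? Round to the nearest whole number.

Overall ratio R = 4.3448 × 1.8378 = 7.9851.
Required input speed = output speed × R = 212.2 × 7.9851 = 1694.4 rpm.

1694 rpm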